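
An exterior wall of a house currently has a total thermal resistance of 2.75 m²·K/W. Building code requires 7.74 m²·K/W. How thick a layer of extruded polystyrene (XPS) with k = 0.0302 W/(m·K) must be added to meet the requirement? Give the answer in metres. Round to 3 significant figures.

ΔR = 7.74 − 2.75 = 4.99 m²·K/W
L = ΔR × k = 4.99 × 0.0302 = 0.1507 m

0.151 m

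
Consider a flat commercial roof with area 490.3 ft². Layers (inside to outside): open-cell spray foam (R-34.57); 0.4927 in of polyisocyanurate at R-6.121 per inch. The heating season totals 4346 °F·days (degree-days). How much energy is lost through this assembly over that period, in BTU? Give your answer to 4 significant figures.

1361000 BTU

0.4927 × 6.121 = 3.0158
R_total = 34.57 + 3.0158 = 37.586 ft²·°F·h/BTU
E = A × HDD × 24 / R = 490.3 × 4346 × 24 / 37.586 = 1360600 BTU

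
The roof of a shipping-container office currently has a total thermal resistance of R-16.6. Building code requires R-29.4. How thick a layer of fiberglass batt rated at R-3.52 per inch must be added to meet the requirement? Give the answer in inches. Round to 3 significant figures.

3.64 in

ΔR = 29.4 − 16.6 = 12.8 ft²·°F·h/BTU
L = ΔR / (R/in) = 12.8/3.52 = 3.636 in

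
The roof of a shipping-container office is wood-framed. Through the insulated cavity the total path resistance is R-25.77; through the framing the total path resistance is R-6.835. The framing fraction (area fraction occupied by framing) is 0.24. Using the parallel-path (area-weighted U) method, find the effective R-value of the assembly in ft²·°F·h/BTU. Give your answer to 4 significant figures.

15.48 ft²·°F·h/BTU

U_eff = 0.76/25.77 + 0.24/6.835 = 0.029492 + 0.035113 = 0.064605
R_eff = 1/U_eff = 15.479 ft²·°F·h/BTU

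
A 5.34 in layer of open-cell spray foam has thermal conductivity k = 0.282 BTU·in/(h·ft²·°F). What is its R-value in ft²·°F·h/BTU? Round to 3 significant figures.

18.9 ft²·°F·h/BTU

R = L/k = 5.34/0.282 = 18.94 ft²·°F·h/BTU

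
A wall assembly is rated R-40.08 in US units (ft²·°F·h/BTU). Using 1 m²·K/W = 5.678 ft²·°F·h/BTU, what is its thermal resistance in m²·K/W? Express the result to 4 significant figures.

7.059 m²·K/W

R_SI = 40.08/5.678 = 7.0588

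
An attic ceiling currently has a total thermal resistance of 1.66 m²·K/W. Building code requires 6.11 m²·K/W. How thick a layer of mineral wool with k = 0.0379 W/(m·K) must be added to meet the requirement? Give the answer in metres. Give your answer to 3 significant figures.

0.169 m

ΔR = 6.11 − 1.66 = 4.45 m²·K/W
L = ΔR × k = 4.45 × 0.0379 = 0.1687 m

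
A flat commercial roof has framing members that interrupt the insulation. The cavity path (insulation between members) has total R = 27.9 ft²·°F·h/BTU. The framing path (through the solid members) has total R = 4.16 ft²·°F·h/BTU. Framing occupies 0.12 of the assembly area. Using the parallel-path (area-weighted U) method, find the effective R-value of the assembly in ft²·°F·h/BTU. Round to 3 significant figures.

U_eff = 0.88/27.9 + 0.12/4.16 = 0.03154 + 0.02885 = 0.06039
R_eff = 1/U_eff = 16.56 ft²·°F·h/BTU

16.6 ft²·°F·h/BTU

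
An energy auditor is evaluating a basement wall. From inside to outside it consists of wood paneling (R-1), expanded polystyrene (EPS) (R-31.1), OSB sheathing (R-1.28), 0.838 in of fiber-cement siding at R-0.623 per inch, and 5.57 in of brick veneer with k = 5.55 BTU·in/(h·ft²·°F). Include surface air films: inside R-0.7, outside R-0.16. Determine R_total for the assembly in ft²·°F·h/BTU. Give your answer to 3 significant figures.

35.8 ft²·°F·h/BTU

0.838 × 0.623 = 0.5221
5.57/5.55 = 1.004
R_total = 0.7 + 1 + 31.1 + 1.28 + 0.5221 + 1.004 + 0.16 = 35.77 ft²·°F·h/BTU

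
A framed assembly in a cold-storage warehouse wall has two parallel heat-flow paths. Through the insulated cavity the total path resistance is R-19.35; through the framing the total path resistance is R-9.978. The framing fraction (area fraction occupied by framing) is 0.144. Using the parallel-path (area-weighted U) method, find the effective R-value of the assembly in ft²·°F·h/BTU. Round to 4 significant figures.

17.04 ft²·°F·h/BTU

U_eff = 0.856/19.35 + 0.144/9.978 = 0.044238 + 0.014432 = 0.058669
R_eff = 1/U_eff = 17.045 ft²·°F·h/BTU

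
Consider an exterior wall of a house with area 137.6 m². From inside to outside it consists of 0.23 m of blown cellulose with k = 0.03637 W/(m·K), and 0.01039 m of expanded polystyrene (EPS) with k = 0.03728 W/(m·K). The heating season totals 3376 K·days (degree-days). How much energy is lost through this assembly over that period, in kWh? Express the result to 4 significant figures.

0.23/0.03637 = 6.3239
0.01039/0.03728 = 0.2787
R_total = 6.3239 + 0.2787 = 6.6026 m²·K/W
E = A × HDD × 24 / R / 1000 = 137.6 × 3376 × 24 / 6.6026 / 1000 = 1688.6 kWh

1689 kWh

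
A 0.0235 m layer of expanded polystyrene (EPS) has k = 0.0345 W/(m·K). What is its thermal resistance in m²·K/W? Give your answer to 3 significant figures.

0.681 m²·K/W

R = L/k = 0.0235/0.0345 = 0.6812 m²·K/W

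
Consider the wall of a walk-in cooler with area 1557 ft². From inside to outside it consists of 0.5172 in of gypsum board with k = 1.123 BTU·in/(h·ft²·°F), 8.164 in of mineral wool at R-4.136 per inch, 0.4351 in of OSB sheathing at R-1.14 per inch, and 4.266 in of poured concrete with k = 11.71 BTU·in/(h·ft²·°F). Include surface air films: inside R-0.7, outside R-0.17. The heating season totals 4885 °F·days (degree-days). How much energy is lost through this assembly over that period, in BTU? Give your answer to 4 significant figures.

5077000 BTU

0.5172/1.123 = 0.46055
8.164 × 4.136 = 33.766
0.4351 × 1.14 = 0.49601
4.266/11.71 = 0.3643
R_total = 0.7 + 0.46055 + 33.766 + 0.49601 + 0.3643 + 0.17 = 35.957 ft²·°F·h/BTU
E = A × HDD × 24 / R = 1557 × 4885 × 24 / 35.957 = 5076700 BTU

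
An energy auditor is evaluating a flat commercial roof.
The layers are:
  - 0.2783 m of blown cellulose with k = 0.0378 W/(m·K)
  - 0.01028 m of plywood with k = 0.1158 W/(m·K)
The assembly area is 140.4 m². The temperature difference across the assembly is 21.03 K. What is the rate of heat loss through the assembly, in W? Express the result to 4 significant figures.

0.2783/0.0378 = 7.3624
0.01028/0.1158 = 0.088774
R_total = 7.3624 + 0.088774 = 7.4512 m²·K/W
Q = A·ΔT/R = 140.4 × 21.03 / 7.4512 = 396.26 W

396.3 W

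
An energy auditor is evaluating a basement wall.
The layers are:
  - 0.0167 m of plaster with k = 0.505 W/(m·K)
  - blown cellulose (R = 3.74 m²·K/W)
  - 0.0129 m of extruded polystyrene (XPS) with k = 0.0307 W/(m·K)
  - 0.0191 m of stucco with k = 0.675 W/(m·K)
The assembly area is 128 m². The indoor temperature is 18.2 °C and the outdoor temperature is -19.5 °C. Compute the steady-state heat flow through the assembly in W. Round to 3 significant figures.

0.0167/0.505 = 0.03307
0.0129/0.0307 = 0.4202
0.0191/0.675 = 0.0283
R_total = 0.03307 + 3.74 + 0.4202 + 0.0283 = 4.222 m²·K/W
Q = A·ΔT/R = 128 × (18.2 − (-19.5)) / 4.222 = 1143 W

1140 W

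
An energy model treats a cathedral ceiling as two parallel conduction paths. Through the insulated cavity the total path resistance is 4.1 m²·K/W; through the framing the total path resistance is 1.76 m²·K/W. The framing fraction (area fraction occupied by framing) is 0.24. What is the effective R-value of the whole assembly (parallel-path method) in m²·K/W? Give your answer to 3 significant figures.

U_eff = 0.76/4.1 + 0.24/1.76 = 0.1854 + 0.1364 = 0.3217
R_eff = 1/U_eff = 3.108 m²·K/W

3.11 m²·K/W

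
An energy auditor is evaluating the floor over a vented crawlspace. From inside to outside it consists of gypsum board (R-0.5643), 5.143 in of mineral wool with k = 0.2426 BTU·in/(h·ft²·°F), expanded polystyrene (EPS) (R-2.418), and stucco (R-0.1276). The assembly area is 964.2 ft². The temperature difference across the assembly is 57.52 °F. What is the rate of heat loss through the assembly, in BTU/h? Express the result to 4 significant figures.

5.143/0.2426 = 21.2
R_total = 0.5643 + 21.2 + 2.418 + 0.1276 = 24.309 ft²·°F·h/BTU
Q = A·ΔT/R = 964.2 × 57.52 / 24.309 = 2281.5 BTU/h

2281 BTU/h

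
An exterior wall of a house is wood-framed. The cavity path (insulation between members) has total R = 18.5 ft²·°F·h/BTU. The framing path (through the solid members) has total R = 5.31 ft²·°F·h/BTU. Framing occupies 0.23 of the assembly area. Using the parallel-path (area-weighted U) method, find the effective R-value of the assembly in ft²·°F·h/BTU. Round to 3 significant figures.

11.8 ft²·°F·h/BTU

U_eff = 0.77/18.5 + 0.23/5.31 = 0.04162 + 0.04331 = 0.08494
R_eff = 1/U_eff = 11.77 ft²·°F·h/BTU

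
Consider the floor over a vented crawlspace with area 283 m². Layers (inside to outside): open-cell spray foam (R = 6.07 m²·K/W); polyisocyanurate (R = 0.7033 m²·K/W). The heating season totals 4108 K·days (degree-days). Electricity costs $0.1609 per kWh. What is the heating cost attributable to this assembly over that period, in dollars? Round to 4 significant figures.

662.8 dollars

R_total = 6.07 + 0.7033 = 6.7733 m²·K/W
E = A × HDD × 24 / R / 1000 = 283 × 4108 × 24 / 6.7733 / 1000 = 4119.3 kWh
Cost = 4119.3 × 0.1609 = $662.8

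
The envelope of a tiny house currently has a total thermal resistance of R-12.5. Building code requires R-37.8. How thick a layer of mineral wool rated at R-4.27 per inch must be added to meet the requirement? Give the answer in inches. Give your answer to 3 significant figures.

ΔR = 37.8 − 12.5 = 25.3 ft²·°F·h/BTU
L = ΔR / (R/in) = 25.3/4.27 = 5.925 in

5.93 in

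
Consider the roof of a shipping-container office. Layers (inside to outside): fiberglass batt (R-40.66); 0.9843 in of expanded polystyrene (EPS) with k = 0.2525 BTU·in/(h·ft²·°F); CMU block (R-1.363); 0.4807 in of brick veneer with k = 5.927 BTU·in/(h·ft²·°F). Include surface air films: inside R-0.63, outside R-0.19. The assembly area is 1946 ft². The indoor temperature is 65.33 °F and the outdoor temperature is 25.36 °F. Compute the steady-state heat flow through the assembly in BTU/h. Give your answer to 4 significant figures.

0.9843/0.2525 = 3.8982
0.4807/5.927 = 0.081103
R_total = 0.63 + 40.66 + 3.8982 + 1.363 + 0.081103 + 0.19 = 46.822 ft²·°F·h/BTU
Q = A·ΔT/R = 1946 × (65.33 − 25.36) / 46.822 = 1661.2 BTU/h

1661 BTU/h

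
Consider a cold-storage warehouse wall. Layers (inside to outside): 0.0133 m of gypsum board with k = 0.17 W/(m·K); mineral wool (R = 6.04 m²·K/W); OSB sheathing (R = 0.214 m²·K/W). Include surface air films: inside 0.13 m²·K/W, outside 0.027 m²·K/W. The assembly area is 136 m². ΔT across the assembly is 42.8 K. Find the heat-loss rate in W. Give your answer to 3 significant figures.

897 W

0.0133/0.17 = 0.07824
R_total = 0.13 + 0.07824 + 6.04 + 0.214 + 0.027 = 6.489 m²·K/W
Q = A·ΔT/R = 136 × 42.8 / 6.489 = 897 W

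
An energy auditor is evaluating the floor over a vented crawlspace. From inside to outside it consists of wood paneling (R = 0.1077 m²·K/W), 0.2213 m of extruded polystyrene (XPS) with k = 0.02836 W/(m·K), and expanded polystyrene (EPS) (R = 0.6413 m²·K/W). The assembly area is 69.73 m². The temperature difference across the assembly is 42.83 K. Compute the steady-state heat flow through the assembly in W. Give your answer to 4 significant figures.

0.2213/0.02836 = 7.8032
R_total = 0.1077 + 7.8032 + 0.6413 = 8.5522 m²·K/W
Q = A·ΔT/R = 69.73 × 42.83 / 8.5522 = 349.21 W

349.2 W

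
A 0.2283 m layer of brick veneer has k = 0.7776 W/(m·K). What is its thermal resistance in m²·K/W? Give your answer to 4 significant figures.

R = L/k = 0.2283/0.7776 = 0.2936 m²·K/W

0.2936 m²·K/W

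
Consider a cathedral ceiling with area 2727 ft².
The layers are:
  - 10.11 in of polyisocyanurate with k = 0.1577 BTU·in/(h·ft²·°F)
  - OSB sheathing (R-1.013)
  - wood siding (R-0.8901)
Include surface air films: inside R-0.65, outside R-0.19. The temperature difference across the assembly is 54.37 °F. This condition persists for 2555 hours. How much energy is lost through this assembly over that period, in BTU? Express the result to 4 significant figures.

10.11/0.1577 = 64.109
R_total = 0.65 + 64.109 + 1.013 + 0.8901 + 0.19 = 66.852 ft²·°F·h/BTU
Q = 2727 × 54.37 / 66.852 = 2217.8 BTU/h
E = 2217.8 × 2555 = 5666600 BTU

5667000 BTU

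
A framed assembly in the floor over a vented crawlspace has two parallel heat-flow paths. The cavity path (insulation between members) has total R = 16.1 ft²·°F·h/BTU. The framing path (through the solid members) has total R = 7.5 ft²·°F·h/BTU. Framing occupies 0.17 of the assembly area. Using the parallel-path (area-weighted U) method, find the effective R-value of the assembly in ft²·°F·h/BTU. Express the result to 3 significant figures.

13.5 ft²·°F·h/BTU

U_eff = 0.83/16.1 + 0.17/7.5 = 0.05155 + 0.02267 = 0.07422
R_eff = 1/U_eff = 13.47 ft²·°F·h/BTU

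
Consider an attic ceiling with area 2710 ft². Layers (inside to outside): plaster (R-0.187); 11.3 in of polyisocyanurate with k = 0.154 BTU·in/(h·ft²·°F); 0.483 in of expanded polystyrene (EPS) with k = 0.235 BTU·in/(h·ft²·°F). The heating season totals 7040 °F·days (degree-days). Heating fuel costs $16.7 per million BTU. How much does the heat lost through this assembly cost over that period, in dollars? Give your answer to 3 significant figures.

101 dollars

11.3/0.154 = 73.38
0.483/0.235 = 2.055
R_total = 0.187 + 73.38 + 2.055 = 75.62 ft²·°F·h/BTU
E = A × HDD × 24 / R = 2710 × 7040 × 24 / 75.62 = 6055000 BTU
Cost = 6055000/10⁶ × 16.7 = $101.1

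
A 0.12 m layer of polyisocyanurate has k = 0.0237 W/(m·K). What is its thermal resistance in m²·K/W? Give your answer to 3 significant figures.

R = L/k = 0.12/0.0237 = 5.063 m²·K/W

5.06 m²·K/W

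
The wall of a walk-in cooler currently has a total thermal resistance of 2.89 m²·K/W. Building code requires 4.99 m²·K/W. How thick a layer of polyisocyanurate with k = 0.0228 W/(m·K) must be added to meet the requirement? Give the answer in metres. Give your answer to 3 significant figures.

0.0479 m

ΔR = 4.99 − 2.89 = 2.1 m²·K/W
L = ΔR × k = 2.1 × 0.0228 = 0.04788 m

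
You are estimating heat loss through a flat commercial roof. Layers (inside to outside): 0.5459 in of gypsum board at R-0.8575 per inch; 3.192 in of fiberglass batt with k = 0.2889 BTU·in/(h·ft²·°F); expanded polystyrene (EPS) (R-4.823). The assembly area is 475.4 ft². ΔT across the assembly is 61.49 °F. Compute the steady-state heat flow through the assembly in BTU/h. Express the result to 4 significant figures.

1789 BTU/h

0.5459 × 0.8575 = 0.46811
3.192/0.2889 = 11.049
R_total = 0.46811 + 11.049 + 4.823 = 16.34 ft²·°F·h/BTU
Q = A·ΔT/R = 475.4 × 61.49 / 16.34 = 1789 BTU/h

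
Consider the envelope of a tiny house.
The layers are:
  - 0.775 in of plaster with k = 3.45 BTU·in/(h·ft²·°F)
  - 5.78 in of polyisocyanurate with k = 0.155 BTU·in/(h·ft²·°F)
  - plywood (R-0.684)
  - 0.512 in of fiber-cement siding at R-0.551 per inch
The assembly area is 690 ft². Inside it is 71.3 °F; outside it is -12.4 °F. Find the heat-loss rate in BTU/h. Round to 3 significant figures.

0.775/3.45 = 0.2246
5.78/0.155 = 37.29
0.512 × 0.551 = 0.2821
R_total = 0.2246 + 37.29 + 0.684 + 0.2821 = 38.48 ft²·°F·h/BTU
Q = A·ΔT/R = 690 × (71.3 − (-12.4)) / 38.48 = 1501 BTU/h

1500 BTU/h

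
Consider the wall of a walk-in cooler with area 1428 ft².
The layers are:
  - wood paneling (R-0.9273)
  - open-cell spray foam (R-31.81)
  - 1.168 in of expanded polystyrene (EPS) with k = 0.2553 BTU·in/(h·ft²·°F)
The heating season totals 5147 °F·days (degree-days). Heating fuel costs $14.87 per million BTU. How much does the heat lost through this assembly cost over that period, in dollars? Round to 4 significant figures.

1.168/0.2553 = 4.575
R_total = 0.9273 + 31.81 + 4.575 = 37.312 ft²·°F·h/BTU
E = A × HDD × 24 / R = 1428 × 5147 × 24 / 37.312 = 4727600 BTU
Cost = 4727600/10⁶ × 14.87 = $70.3

70.30 dollars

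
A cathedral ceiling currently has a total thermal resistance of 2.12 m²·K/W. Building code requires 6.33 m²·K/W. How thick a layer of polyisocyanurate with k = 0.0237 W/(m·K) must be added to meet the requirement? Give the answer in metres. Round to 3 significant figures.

ΔR = 6.33 − 2.12 = 4.21 m²·K/W
L = ΔR × k = 4.21 × 0.0237 = 0.09978 m

0.0998 m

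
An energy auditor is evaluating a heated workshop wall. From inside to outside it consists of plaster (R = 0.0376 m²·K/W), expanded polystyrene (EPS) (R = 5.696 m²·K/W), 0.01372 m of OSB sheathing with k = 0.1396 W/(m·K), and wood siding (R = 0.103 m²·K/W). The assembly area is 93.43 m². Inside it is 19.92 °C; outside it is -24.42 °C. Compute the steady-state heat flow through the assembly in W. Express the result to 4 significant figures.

698.0 W

0.01372/0.1396 = 0.098281
R_total = 0.0376 + 5.696 + 0.098281 + 0.103 = 5.9349 m²·K/W
Q = A·ΔT/R = 93.43 × (19.92 − (-24.42)) / 5.9349 = 698.02 W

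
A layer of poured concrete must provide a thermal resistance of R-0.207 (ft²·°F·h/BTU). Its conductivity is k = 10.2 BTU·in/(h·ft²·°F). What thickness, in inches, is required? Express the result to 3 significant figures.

L = R × k = 0.207 × 10.2 = 2.111 in

2.11 in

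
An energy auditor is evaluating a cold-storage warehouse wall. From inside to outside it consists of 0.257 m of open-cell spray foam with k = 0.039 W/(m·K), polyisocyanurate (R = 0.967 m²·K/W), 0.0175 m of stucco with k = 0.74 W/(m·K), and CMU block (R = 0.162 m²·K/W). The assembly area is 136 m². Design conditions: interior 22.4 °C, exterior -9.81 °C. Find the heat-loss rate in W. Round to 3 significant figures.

566 W

0.257/0.039 = 6.59
0.0175/0.74 = 0.02365
R_total = 6.59 + 0.967 + 0.02365 + 0.162 = 7.742 m²·K/W
Q = A·ΔT/R = 136 × (22.4 − (-9.81)) / 7.742 = 565.8 W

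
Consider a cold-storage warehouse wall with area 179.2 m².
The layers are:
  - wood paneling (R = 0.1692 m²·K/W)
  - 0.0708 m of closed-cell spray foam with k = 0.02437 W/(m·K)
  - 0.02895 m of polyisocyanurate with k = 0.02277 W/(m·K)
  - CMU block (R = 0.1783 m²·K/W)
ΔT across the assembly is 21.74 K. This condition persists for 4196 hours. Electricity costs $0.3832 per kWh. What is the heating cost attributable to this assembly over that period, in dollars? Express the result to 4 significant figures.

0.0708/0.02437 = 2.9052
0.02895/0.02277 = 1.2714
R_total = 0.1692 + 2.9052 + 1.2714 + 0.1783 = 4.5241 m²·K/W
Q = 179.2 × 21.74 / 4.5241 = 861.12 W
E = 861.12 W × 4196 h / 1000 = 3613.3 kWh
Cost = 3613.3 × 0.3832 = $1384.6

1385 dollars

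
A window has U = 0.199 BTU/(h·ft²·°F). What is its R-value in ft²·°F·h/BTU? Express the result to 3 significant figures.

R = 1/U = 1/0.199 = 5.025

5.03 ft²·°F·h/BTU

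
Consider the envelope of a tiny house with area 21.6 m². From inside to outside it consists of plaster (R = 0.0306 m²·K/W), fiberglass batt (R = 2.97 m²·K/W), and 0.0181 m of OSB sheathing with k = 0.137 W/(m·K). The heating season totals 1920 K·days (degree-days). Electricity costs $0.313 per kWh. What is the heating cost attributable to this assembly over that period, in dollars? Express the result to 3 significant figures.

99.4 dollars

0.0181/0.137 = 0.1321
R_total = 0.0306 + 2.97 + 0.1321 = 3.133 m²·K/W
E = A × HDD × 24 / R / 1000 = 21.6 × 1920 × 24 / 3.133 / 1000 = 317.7 kWh
Cost = 317.7 × 0.313 = $99.45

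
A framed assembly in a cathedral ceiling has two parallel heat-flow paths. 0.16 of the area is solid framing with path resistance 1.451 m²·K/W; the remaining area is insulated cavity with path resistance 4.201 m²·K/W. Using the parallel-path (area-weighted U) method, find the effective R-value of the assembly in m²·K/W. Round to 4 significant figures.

U_eff = 0.84/4.201 + 0.16/1.451 = 0.19995 + 0.11027 = 0.31022
R_eff = 1/U_eff = 3.2235 m²·K/W

3.224 m²·K/W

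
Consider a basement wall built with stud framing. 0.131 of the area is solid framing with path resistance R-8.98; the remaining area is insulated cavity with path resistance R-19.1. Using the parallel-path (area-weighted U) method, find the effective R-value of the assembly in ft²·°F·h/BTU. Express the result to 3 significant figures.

U_eff = 0.869/19.1 + 0.131/8.98 = 0.0455 + 0.01459 = 0.06009
R_eff = 1/U_eff = 16.64 ft²·°F·h/BTU

16.6 ft²·°F·h/BTU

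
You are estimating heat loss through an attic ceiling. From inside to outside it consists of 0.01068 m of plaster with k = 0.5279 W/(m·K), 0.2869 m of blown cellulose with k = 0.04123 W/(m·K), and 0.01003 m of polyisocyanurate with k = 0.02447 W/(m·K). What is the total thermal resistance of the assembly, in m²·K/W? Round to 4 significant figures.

0.01068/0.5279 = 0.020231
0.2869/0.04123 = 6.9585
0.01003/0.02447 = 0.40989
R_total = 0.020231 + 6.9585 + 0.40989 = 7.3886 m²·K/W

7.389 m²·K/W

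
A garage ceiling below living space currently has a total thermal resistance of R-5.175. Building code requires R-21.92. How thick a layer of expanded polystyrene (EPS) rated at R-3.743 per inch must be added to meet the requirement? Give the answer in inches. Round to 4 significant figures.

ΔR = 21.92 − 5.175 = 16.745 ft²·°F·h/BTU
L = ΔR / (R/in) = 16.745/3.743 = 4.4737 in

4.474 in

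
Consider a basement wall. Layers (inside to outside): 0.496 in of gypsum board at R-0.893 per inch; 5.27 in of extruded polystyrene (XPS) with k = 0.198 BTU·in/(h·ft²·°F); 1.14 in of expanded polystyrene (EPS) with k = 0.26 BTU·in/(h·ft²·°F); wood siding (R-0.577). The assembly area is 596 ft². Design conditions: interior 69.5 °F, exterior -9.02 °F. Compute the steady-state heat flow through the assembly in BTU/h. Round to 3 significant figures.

0.496 × 0.893 = 0.4429
5.27/0.198 = 26.62
1.14/0.26 = 4.385
R_total = 0.4429 + 26.62 + 4.385 + 0.577 = 32.02 ft²·°F·h/BTU
Q = A·ΔT/R = 596 × (69.5 − (-9.02)) / 32.02 = 1461 BTU/h

1460 BTU/h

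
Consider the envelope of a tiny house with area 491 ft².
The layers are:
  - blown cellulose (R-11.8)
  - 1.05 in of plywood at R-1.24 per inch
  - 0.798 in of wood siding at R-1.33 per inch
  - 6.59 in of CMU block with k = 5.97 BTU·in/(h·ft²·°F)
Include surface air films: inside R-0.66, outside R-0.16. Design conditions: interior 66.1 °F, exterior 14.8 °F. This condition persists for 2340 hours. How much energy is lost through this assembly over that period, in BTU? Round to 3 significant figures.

3660000 BTU

1.05 × 1.24 = 1.302
0.798 × 1.33 = 1.061
6.59/5.97 = 1.104
R_total = 0.66 + 11.8 + 1.302 + 1.061 + 1.104 + 0.16 = 16.09 ft²·°F·h/BTU
Q = 491 × (66.1 − 14.8) / 16.09 = 1566 BTU/h
E = 1566 × 2340 = 3664000 BTU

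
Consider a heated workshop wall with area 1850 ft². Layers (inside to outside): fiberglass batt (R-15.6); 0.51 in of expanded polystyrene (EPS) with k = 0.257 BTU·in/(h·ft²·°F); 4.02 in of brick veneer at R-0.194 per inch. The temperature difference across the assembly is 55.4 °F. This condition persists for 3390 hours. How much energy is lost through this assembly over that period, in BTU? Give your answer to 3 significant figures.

18900000 BTU

0.51/0.257 = 1.984
4.02 × 0.194 = 0.7799
R_total = 15.6 + 1.984 + 0.7799 = 18.36 ft²·°F·h/BTU
Q = 1850 × 55.4 / 18.36 = 5581 BTU/h
E = 5581 × 3390 = 18920000 BTU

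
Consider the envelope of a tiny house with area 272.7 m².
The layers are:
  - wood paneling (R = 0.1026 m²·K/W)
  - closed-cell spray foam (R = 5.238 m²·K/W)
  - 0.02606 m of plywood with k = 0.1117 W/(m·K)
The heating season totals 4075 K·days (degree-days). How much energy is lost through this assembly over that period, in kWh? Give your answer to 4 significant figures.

4785 kWh

0.02606/0.1117 = 0.2333
R_total = 0.1026 + 5.238 + 0.2333 = 5.5739 m²·K/W
E = A × HDD × 24 / R / 1000 = 272.7 × 4075 × 24 / 5.5739 / 1000 = 4784.8 kWh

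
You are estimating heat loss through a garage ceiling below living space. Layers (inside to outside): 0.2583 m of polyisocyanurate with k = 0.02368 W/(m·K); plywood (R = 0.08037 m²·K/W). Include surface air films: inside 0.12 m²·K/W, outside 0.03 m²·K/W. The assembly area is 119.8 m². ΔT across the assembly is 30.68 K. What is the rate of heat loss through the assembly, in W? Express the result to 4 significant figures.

0.2583/0.02368 = 10.908
R_total = 0.12 + 10.908 + 0.08037 + 0.03 = 11.138 m²·K/W
Q = A·ΔT/R = 119.8 × 30.68 / 11.138 = 329.98 W

330.0 W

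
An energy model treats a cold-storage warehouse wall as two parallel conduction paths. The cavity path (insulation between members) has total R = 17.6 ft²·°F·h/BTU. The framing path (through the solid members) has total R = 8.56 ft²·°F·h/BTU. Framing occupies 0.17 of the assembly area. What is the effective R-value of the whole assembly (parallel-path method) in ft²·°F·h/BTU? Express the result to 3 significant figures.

U_eff = 0.83/17.6 + 0.17/8.56 = 0.04716 + 0.01986 = 0.06702
R_eff = 1/U_eff = 14.92 ft²·°F·h/BTU

14.9 ft²·°F·h/BTU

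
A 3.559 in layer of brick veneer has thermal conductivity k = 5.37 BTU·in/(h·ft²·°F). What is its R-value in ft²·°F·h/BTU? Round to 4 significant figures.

0.6628 ft²·°F·h/BTU

R = L/k = 3.559/5.37 = 0.66276 ft²·°F·h/BTU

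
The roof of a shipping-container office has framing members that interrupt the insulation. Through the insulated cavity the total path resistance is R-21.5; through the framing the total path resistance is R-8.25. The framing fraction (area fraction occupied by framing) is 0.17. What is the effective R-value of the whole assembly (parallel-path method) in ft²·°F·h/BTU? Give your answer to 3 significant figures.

U_eff = 0.83/21.5 + 0.17/8.25 = 0.0386 + 0.02061 = 0.05921
R_eff = 1/U_eff = 16.89 ft²·°F·h/BTU

16.9 ft²·°F·h/BTU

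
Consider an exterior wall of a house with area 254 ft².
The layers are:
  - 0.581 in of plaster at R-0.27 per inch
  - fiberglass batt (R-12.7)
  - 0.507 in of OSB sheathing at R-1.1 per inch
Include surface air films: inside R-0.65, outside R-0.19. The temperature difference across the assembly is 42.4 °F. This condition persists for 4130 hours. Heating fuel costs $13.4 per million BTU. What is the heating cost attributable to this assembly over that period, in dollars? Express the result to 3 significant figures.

0.581 × 0.27 = 0.1569
0.507 × 1.1 = 0.5577
R_total = 0.65 + 0.1569 + 12.7 + 0.5577 + 0.19 = 14.25 ft²·°F·h/BTU
Q = 254 × 42.4 / 14.25 = 755.5 BTU/h
E = 755.5 × 4130 = 3120000 BTU
Cost = 3120000/10⁶ × 13.4 = $41.81

41.8 dollars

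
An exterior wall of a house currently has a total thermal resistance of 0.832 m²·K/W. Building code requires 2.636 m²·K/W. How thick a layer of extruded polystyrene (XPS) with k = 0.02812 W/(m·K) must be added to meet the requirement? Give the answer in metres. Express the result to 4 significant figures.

0.05073 m

ΔR = 2.636 − 0.832 = 1.804 m²·K/W
L = ΔR × k = 1.804 × 0.02812 = 0.050728 m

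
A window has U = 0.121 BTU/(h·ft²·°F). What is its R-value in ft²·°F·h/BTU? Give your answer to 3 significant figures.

R = 1/U = 1/0.121 = 8.264

8.26 ft²·°F·h/BTU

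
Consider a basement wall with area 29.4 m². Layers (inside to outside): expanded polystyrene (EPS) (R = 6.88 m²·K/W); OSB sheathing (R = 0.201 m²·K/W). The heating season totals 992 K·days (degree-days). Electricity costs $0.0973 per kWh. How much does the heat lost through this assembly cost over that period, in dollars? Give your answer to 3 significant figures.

R_total = 6.88 + 0.201 = 7.081 m²·K/W
E = A × HDD × 24 / R / 1000 = 29.4 × 992 × 24 / 7.081 / 1000 = 98.85 kWh
Cost = 98.85 × 0.0973 = $9.618

9.62 dollars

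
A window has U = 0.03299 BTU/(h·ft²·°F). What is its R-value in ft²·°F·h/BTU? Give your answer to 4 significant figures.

R = 1/U = 1/0.03299 = 30.312

30.31 ft²·°F·h/BTU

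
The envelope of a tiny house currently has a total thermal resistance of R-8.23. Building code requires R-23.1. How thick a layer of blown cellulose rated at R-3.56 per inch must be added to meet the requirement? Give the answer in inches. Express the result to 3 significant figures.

ΔR = 23.1 − 8.23 = 14.87 ft²·°F·h/BTU
L = ΔR / (R/in) = 14.87/3.56 = 4.177 in

4.18 in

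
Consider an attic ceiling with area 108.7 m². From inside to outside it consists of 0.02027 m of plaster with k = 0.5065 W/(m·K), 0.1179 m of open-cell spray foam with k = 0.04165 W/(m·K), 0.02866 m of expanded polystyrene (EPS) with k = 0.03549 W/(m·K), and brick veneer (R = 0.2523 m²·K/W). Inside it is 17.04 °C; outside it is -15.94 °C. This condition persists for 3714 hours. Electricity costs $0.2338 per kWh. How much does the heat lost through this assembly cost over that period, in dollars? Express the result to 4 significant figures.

0.02027/0.5065 = 0.04002
0.1179/0.04165 = 2.8307
0.02866/0.03549 = 0.80755
R_total = 0.04002 + 2.8307 + 0.80755 + 0.2523 = 3.9306 m²·K/W
Q = 108.7 × (17.04 − (-15.94)) / 3.9306 = 912.05 W
E = 912.05 W × 3714 h / 1000 = 3387.4 kWh
Cost = 3387.4 × 0.2338 = $791.97

792.0 dollars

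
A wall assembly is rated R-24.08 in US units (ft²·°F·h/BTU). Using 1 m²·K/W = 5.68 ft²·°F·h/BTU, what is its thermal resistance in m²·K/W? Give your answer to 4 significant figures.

4.239 m²·K/W

R_SI = 24.08/5.68 = 4.2394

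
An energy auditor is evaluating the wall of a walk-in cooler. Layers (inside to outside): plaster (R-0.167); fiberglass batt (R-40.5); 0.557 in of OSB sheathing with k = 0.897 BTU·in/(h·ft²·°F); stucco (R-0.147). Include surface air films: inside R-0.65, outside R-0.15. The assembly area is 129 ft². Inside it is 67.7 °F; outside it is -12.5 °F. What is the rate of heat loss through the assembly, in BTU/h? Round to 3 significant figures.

0.557/0.897 = 0.621
R_total = 0.65 + 0.167 + 40.5 + 0.621 + 0.147 + 0.15 = 42.23 ft²·°F·h/BTU
Q = A·ΔT/R = 129 × (67.7 − (-12.5)) / 42.23 = 245 BTU/h

245 BTU/h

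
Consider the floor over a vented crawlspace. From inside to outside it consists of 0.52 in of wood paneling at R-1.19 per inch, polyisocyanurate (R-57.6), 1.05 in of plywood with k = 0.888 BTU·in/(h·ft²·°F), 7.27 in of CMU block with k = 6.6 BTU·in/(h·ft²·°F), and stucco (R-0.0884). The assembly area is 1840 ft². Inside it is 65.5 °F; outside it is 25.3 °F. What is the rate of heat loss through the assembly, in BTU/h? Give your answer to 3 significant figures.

0.52 × 1.19 = 0.6188
1.05/0.888 = 1.182
7.27/6.6 = 1.102
R_total = 0.6188 + 57.6 + 1.182 + 1.102 + 0.0884 = 60.59 ft²·°F·h/BTU
Q = A·ΔT/R = 1840 × (65.5 − 25.3) / 60.59 = 1221 BTU/h

1220 BTU/h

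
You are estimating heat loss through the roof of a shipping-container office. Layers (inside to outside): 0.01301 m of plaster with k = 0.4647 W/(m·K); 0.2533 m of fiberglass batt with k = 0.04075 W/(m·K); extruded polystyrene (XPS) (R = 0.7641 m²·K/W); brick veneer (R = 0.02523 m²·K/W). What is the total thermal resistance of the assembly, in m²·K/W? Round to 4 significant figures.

7.033 m²·K/W

0.01301/0.4647 = 0.027997
0.2533/0.04075 = 6.216
R_total = 0.027997 + 6.216 + 0.7641 + 0.02523 = 7.0333 m²·K/W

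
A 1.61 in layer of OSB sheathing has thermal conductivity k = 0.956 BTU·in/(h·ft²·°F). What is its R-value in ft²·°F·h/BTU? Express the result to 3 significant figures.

R = L/k = 1.61/0.956 = 1.684 ft²·°F·h/BTU

1.68 ft²·°F·h/BTU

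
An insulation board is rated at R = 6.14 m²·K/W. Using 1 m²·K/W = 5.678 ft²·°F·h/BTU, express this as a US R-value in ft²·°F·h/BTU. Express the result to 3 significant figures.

R_US = 6.14 × 5.678 = 34.86

34.9 ft²·°F·h/BTU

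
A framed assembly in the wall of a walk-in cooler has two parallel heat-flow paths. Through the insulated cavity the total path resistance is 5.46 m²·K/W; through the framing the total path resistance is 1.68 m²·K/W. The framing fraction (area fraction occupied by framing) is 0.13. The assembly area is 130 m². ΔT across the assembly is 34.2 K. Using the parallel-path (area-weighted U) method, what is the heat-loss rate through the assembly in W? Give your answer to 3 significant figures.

U_eff = 0.87/5.46 + 0.13/1.68 = 0.1593 + 0.07738 = 0.2367
R_eff = 1/U_eff = 4.224 m²·K/W
Q = 130 × 34.2 / 4.224 = 1052 W

1050 W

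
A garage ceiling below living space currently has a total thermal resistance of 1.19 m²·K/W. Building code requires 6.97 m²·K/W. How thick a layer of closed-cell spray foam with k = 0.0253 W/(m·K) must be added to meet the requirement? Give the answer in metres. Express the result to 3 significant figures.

ΔR = 6.97 − 1.19 = 5.78 m²·K/W
L = ΔR × k = 5.78 × 0.0253 = 0.1462 m

0.146 m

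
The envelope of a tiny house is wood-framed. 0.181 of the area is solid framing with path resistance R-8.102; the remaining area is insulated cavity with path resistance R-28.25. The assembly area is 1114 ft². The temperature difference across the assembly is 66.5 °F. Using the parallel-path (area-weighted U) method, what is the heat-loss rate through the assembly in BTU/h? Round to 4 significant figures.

U_eff = 0.819/28.25 + 0.181/8.102 = 0.028991 + 0.02234 = 0.051331
R_eff = 1/U_eff = 19.481 ft²·°F·h/BTU
Q = 1114 × 66.5 / 19.481 = 3802.7 BTU/h

3803 BTU/h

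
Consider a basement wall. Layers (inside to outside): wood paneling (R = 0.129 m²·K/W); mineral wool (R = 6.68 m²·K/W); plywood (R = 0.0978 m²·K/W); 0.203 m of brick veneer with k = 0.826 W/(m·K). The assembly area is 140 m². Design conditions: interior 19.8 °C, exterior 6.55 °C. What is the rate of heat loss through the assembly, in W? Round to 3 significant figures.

0.203/0.826 = 0.2458
R_total = 0.129 + 6.68 + 0.0978 + 0.2458 = 7.153 m²·K/W
Q = A·ΔT/R = 140 × (19.8 − 6.55) / 7.153 = 259.3 W

259 W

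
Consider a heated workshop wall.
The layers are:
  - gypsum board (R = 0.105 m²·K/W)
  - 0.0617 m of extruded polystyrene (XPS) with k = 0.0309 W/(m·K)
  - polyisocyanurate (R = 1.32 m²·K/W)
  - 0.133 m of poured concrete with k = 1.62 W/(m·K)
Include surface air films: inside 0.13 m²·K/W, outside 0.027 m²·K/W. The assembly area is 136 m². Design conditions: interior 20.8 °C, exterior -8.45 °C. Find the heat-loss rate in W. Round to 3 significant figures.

0.0617/0.0309 = 1.997
0.133/1.62 = 0.0821
R_total = 0.13 + 0.105 + 1.997 + 1.32 + 0.0821 + 0.027 = 3.661 m²·K/W
Q = A·ΔT/R = 136 × (20.8 − (-8.45)) / 3.661 = 1087 W

1090 W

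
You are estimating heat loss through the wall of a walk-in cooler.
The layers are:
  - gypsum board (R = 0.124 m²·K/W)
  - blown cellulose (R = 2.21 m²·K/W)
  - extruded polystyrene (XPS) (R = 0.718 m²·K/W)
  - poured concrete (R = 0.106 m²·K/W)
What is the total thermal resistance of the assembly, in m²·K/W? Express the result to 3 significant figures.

3.16 m²·K/W

R_total = 0.124 + 2.21 + 0.718 + 0.106 = 3.158 m²·K/W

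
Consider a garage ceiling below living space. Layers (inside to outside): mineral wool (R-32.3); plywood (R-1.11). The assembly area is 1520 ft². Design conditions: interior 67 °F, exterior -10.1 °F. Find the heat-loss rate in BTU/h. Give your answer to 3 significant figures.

R_total = 32.3 + 1.11 = 33.41 ft²·°F·h/BTU
Q = A·ΔT/R = 1520 × (67 − (-10.1)) / 33.41 = 3508 BTU/h

3510 BTU/h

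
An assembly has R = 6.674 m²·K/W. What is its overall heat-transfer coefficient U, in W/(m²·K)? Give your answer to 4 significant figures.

U = 1/R = 1/6.674 = 0.14984

0.1498 W/(m²·K)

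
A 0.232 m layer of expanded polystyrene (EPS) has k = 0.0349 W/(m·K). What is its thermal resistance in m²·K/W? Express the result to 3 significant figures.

6.65 m²·K/W

R = L/k = 0.232/0.0349 = 6.648 m²·K/W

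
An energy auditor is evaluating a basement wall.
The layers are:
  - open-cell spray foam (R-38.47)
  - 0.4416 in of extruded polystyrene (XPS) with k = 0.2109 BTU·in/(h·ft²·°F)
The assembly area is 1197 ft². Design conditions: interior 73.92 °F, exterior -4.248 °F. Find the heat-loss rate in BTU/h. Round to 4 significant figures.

0.4416/0.2109 = 2.0939
R_total = 38.47 + 2.0939 = 40.564 ft²·°F·h/BTU
Q = A·ΔT/R = 1197 × (73.92 − (-4.248)) / 40.564 = 2306.7 BTU/h

2307 BTU/h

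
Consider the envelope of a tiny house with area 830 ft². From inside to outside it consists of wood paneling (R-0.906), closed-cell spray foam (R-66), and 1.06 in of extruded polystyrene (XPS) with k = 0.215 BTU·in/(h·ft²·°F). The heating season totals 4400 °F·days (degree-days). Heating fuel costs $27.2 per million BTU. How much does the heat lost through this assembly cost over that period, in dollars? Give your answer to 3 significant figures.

1.06/0.215 = 4.93
R_total = 0.906 + 66 + 4.93 = 71.84 ft²·°F·h/BTU
E = A × HDD × 24 / R = 830 × 4400 × 24 / 71.84 = 1220000 BTU
Cost = 1220000/10⁶ × 27.2 = $33.19

33.2 dollars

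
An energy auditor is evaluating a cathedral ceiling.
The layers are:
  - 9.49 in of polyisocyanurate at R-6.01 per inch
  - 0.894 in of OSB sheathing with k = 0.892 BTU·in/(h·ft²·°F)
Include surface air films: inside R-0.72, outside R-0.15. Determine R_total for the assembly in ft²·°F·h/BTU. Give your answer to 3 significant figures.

9.49 × 6.01 = 57.03
0.894/0.892 = 1.002
R_total = 0.72 + 57.03 + 1.002 + 0.15 = 58.91 ft²·°F·h/BTU

58.9 ft²·°F·h/BTU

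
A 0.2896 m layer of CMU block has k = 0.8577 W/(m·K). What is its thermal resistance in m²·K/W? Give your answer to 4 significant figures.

R = L/k = 0.2896/0.8577 = 0.33765 m²·K/W

0.3376 m²·K/W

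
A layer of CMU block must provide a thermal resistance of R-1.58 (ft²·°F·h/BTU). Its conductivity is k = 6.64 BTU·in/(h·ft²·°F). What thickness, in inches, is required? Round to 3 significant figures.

L = R × k = 1.58 × 6.64 = 10.49 in

10.5 in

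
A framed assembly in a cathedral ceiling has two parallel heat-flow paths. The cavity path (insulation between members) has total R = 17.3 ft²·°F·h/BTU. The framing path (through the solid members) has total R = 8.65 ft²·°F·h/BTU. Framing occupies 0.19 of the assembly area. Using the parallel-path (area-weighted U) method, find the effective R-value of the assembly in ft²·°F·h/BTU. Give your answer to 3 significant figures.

14.5 ft²·°F·h/BTU

U_eff = 0.81/17.3 + 0.19/8.65 = 0.04682 + 0.02197 = 0.06879
R_eff = 1/U_eff = 14.54 ft²·°F·h/BTU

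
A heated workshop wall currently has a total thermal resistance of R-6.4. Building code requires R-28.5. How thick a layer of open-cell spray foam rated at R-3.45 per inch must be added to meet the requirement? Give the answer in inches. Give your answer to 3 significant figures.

ΔR = 28.5 − 6.4 = 22.1 ft²·°F·h/BTU
L = ΔR / (R/in) = 22.1/3.45 = 6.406 in

6.41 in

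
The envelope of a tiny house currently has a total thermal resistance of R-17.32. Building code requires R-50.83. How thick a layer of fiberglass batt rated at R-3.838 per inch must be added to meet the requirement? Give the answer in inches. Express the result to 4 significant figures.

ΔR = 50.83 − 17.32 = 33.51 ft²·°F·h/BTU
L = ΔR / (R/in) = 33.51/3.838 = 8.7311 in

8.731 in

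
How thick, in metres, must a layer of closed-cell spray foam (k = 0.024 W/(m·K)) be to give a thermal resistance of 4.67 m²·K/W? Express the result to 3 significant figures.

0.112 m

L = R·k = 4.67 × 0.024 = 0.1121 m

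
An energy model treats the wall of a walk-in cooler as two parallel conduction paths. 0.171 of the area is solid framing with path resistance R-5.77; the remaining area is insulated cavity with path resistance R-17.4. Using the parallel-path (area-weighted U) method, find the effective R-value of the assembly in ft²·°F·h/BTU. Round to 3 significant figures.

U_eff = 0.829/17.4 + 0.171/5.77 = 0.04764 + 0.02964 = 0.07728
R_eff = 1/U_eff = 12.94 ft²·°F·h/BTU

12.9 ft²·°F·h/BTU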